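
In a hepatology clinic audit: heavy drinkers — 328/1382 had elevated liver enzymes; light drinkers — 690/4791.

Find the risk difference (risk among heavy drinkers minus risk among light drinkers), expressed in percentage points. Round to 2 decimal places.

risk, heavy drinkers = 328/1382 = 0.2373
risk, light drinkers = 690/4791 = 0.1440
risk difference = 0.2373 − 0.1440 = 0.0933 → 9.33 percentage points

9.33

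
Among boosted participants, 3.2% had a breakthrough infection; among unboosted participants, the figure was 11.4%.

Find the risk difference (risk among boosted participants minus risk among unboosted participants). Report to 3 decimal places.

risk difference = 0.03200 − 0.11400 = -0.082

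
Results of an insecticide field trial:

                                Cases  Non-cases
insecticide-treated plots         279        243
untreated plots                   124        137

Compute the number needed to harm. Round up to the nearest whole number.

NNH ≈ 17

risk, insecticide-treated plots = 279/522 = 0.534483
risk, untreated plots = 124/261 = 0.475096
absolute risk difference = 0.059387
1 / 0.059387 = 16.839 → round up → 17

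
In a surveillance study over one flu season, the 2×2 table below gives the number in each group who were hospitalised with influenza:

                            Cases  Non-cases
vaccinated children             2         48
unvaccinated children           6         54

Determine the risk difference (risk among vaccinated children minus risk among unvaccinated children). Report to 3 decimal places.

risk, vaccinated children = 2/50 = 0.04000
risk, unvaccinated children = 6/60 = 0.10000
risk difference = 0.04000 − 0.10000 = -0.060

-0.060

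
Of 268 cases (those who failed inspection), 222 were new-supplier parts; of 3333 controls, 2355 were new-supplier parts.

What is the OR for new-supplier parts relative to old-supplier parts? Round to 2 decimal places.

OR = (222 × 978) / (2355 × 46) = 217116/108330 ≈ 2.00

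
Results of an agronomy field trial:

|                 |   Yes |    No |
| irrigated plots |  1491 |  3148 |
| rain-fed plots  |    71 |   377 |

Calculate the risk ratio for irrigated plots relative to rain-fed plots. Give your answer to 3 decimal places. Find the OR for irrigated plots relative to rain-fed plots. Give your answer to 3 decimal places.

RR = 2.028; OR = 2.515

risk, irrigated plots = 1491/4639 = 0.3214
risk, rain-fed plots = 71/448 = 0.1585
RR = 0.3214 / 0.1585 = 2.028
OR = (1491 × 377) / (3148 × 71) = 562107/223508 ≈ 2.515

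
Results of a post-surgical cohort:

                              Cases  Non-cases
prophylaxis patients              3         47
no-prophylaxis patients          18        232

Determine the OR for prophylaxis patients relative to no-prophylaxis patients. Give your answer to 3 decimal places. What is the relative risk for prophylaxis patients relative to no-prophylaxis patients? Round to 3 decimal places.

OR = 0.823; RR = 0.833

OR = (3 × 232) / (47 × 18) = 696/846 ≈ 0.823
risk, prophylaxis patients = 3/50 = 0.0600
risk, no-prophylaxis patients = 18/250 = 0.0720
RR = 0.0600 / 0.0720 = 0.833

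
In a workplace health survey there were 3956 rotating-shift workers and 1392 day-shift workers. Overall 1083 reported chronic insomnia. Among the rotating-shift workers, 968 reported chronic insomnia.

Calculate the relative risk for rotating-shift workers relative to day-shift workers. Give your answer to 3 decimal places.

RR ≈ 2.962

rotating-shift workers without the outcome: 3956 − 968 = 2988
day-shift workers with the outcome: 1083 − 968 = 115
day-shift workers without the outcome: 1392 − 115 = 1277
risk, rotating-shift workers = 968/3956 = 0.2447
risk, day-shift workers = 115/1392 = 0.0826
RR = 0.2447 / 0.0826 = 2.962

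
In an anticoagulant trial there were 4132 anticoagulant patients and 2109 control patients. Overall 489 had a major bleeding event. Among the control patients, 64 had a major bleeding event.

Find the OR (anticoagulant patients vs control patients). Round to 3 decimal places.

anticoagulant patients with the outcome: 489 − 64 = 425
anticoagulant patients without the outcome: 4132 − 425 = 3707
control patients without the outcome: 2109 − 64 = 2045
OR = (425 × 2045) / (3707 × 64) = 869125/237248 ≈ 3.663

OR ≈ 3.663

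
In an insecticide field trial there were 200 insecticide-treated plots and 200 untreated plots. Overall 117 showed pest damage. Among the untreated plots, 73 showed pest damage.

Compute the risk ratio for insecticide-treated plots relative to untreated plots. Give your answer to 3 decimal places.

RR: 0.603

insecticide-treated plots with the outcome: 117 − 73 = 44
insecticide-treated plots without the outcome: 200 − 44 = 156
untreated plots without the outcome: 200 − 73 = 127
risk, insecticide-treated plots = 44/200 = 0.2200
risk, untreated plots = 73/200 = 0.3650
RR = 0.2200 / 0.3650 = 0.603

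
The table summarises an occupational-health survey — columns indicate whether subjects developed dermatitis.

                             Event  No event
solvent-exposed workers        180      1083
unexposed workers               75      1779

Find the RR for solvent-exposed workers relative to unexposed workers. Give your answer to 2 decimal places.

risk, solvent-exposed workers = 180/1263 = 0.14252
risk, unexposed workers = 75/1854 = 0.04045
RR = 0.14252 / 0.04045 = 3.52

3.52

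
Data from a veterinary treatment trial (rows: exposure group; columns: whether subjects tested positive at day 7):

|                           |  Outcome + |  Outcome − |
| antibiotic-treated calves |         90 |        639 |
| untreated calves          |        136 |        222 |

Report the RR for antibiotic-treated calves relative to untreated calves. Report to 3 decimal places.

RR: 0.325

risk, antibiotic-treated calves = 90/729 = 0.1235
risk, untreated calves = 136/358 = 0.3799
RR = 0.1235 / 0.3799 = 0.325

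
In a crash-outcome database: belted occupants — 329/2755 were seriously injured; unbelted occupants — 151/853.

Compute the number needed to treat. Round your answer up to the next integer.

NNT = 18

risk, belted occupants = 329/2755 = 0.119419
risk, unbelted occupants = 151/853 = 0.177022
absolute risk difference = 0.057603
1 / 0.057603 = 17.360 → round up → 18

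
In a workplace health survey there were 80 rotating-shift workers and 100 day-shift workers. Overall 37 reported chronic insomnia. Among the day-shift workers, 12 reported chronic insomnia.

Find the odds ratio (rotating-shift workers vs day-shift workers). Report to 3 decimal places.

rotating-shift workers with the outcome: 37 − 12 = 25
rotating-shift workers without the outcome: 80 − 25 = 55
day-shift workers without the outcome: 100 − 12 = 88
OR = (25 × 88) / (55 × 12) = 2200/660 ≈ 3.333

3.333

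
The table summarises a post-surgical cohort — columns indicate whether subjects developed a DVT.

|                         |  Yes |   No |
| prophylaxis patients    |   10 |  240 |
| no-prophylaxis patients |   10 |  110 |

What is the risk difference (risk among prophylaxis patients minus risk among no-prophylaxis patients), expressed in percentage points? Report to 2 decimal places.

-4.33

risk, prophylaxis patients = 10/250 = 0.04000
risk, no-prophylaxis patients = 10/120 = 0.08333
risk difference = 0.04000 − 0.08333 = -0.04333 → -4.33 percentage points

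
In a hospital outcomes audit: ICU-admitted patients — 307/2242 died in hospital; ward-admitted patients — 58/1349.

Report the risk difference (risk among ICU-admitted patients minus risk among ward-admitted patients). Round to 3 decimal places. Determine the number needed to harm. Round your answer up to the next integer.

risk, ICU-admitted patients = 307/2242 = 0.13693
risk, ward-admitted patients = 58/1349 = 0.04299
risk difference = 0.13693 − 0.04299 = 0.094
absolute risk difference = 0.093937
1 / 0.093937 = 10.645 → round up → 11

RD = 0.094; NNH = 11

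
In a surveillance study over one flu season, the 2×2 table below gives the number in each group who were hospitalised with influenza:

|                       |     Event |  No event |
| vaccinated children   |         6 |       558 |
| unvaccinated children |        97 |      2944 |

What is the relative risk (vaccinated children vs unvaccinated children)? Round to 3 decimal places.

risk, vaccinated children = 6/564 = 0.01064
risk, unvaccinated children = 97/3041 = 0.03190
RR = 0.01064 / 0.03190 = 0.334

RR = 0.334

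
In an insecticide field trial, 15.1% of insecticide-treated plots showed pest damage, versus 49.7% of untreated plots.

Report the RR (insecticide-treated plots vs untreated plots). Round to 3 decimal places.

RR = 0.1510 / 0.4970 = 0.304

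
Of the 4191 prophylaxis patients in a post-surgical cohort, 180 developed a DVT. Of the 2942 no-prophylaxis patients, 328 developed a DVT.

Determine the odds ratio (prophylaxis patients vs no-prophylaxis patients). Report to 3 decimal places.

OR = (180 × 2614) / (4011 × 328) = 470520/1315608 ≈ 0.358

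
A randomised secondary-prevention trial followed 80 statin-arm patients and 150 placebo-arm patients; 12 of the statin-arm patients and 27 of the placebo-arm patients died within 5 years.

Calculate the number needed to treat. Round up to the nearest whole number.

NNT: 34

risk, statin-arm patients = 12/80 = 0.150000
risk, placebo-arm patients = 27/150 = 0.180000
absolute risk difference = 0.030000
1 / 0.030000 = 33.333 → round up → 34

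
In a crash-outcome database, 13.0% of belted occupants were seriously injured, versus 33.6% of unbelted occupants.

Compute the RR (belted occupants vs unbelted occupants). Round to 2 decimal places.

RR = 0.1300 / 0.3360 = 0.39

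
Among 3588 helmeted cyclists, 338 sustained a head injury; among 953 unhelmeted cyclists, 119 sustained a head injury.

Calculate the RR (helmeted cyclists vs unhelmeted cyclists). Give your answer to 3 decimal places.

RR: 0.754

risk, helmeted cyclists = 338/3588 = 0.0942
risk, unhelmeted cyclists = 119/953 = 0.1249
RR = 0.0942 / 0.1249 = 0.754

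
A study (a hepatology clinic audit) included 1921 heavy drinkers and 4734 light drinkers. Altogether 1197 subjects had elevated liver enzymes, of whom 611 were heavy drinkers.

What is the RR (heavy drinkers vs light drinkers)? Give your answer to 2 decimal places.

heavy drinkers without the outcome: 1921 − 611 = 1310
light drinkers with the outcome: 1197 − 611 = 586
light drinkers without the outcome: 4734 − 586 = 4148
risk, heavy drinkers = 611/1921 = 0.3181
risk, light drinkers = 586/4734 = 0.1238
RR = 0.3181 / 0.1238 = 2.57

RR = 2.57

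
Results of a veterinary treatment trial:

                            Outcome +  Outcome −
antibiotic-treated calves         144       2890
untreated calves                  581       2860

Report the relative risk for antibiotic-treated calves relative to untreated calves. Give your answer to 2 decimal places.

0.28

risk, antibiotic-treated calves = 144/3034 = 0.04746
risk, untreated calves = 581/3441 = 0.16885
RR = 0.04746 / 0.16885 = 0.28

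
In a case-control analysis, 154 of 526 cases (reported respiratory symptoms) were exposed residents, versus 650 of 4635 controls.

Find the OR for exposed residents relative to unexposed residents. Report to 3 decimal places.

OR = (154 × 3985) / (650 × 372) = 613690/241800 ≈ 2.538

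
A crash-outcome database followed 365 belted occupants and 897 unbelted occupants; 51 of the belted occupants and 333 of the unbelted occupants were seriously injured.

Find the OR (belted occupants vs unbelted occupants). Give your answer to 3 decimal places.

OR = (51 × 564) / (314 × 333) = 28764/104562 ≈ 0.275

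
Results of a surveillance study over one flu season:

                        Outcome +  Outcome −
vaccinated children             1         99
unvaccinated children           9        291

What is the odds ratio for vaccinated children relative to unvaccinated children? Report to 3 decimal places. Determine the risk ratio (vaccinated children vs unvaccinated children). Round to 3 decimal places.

OR = 0.327; RR = 0.333

OR = (1 × 291) / (99 × 9) = 291/891 ≈ 0.327
risk, vaccinated children = 1/100 = 0.01000
risk, unvaccinated children = 9/300 = 0.03000
RR = 0.01000 / 0.03000 = 0.333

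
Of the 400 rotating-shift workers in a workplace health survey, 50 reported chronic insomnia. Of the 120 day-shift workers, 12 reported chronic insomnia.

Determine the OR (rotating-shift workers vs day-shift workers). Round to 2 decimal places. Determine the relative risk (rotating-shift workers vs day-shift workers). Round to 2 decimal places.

OR = 1.29; RR = 1.25

odds, rotating-shift workers = 50/350 = 0.1429
odds, day-shift workers = 12/108 = 0.1111
OR = 0.1429 / 0.1111 = 1.29
risk, rotating-shift workers = 50/400 = 0.1250
risk, day-shift workers = 12/120 = 0.1000
RR = 0.1250 / 0.1000 = 1.25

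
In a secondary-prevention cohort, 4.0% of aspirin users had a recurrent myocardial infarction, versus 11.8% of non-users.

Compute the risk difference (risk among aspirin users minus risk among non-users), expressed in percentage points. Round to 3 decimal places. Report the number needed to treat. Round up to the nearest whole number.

risk difference = 0.04000 − 0.11800 = -0.07800 → -7.800 percentage points
absolute risk difference = 0.078000
1 / 0.078000 = 12.821 → round up → 13

RD = -7.800; NNT = 13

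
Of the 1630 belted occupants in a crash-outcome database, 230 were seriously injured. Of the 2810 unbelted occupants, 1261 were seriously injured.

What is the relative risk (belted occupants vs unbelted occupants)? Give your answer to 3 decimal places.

0.314

risk, belted occupants = 230/1630 = 0.1411
risk, unbelted occupants = 1261/2810 = 0.4488
RR = 0.1411 / 0.4488 = 0.314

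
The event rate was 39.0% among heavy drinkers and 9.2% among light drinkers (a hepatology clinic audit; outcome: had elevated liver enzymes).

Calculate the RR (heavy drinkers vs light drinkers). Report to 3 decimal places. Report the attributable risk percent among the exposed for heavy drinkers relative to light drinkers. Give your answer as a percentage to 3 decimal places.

RR = 0.3900 / 0.0920 = 4.239
AR% = (0.3900 − 0.0920) / 0.3900 = 0.7641 → 76.410%

RR = 4.239; AR% = 76.410%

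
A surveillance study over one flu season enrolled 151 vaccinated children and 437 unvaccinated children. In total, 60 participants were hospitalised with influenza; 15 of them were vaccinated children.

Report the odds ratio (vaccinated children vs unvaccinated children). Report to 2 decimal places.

vaccinated children without the outcome: 151 − 15 = 136
unvaccinated children with the outcome: 60 − 15 = 45
unvaccinated children without the outcome: 437 − 45 = 392
odds, vaccinated children = 15/136 = 0.1103
odds, unvaccinated children = 45/392 = 0.1148
OR = 0.1103 / 0.1148 = 0.96

0.96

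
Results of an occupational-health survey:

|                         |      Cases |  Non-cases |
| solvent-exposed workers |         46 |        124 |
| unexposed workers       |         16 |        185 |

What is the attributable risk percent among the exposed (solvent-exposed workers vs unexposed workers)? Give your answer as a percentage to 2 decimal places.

70.58%

risk, solvent-exposed workers = 46/170 = 0.2706
risk, unexposed workers = 16/201 = 0.0796
AR% = (0.2706 − 0.0796) / 0.2706 = 0.7058 → 70.58%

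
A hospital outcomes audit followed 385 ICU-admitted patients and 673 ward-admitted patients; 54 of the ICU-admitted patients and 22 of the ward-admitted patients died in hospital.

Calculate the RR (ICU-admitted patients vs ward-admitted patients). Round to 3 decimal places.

risk, ICU-admitted patients = 54/385 = 0.14026
risk, ward-admitted patients = 22/673 = 0.03269
RR = 0.14026 / 0.03269 = 4.291

RR: 4.291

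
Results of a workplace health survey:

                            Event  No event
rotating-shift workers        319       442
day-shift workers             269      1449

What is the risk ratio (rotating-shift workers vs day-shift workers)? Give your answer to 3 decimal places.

risk, rotating-shift workers = 319/761 = 0.4192
risk, day-shift workers = 269/1718 = 0.1566
RR = 0.4192 / 0.1566 = 2.677

RR ≈ 2.677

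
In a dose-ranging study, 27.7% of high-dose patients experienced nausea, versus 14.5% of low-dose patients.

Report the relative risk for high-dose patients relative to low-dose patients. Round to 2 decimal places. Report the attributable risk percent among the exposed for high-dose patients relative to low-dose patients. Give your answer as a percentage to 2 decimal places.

RR = 1.91; AR% = 47.65%

RR = 0.2770 / 0.1450 = 1.91
AR% = (0.2770 − 0.1450) / 0.2770 = 0.4765 → 47.65%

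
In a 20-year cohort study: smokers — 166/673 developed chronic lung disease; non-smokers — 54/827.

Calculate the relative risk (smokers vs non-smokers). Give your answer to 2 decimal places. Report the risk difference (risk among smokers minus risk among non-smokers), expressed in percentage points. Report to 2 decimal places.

RR = 3.78; RD = 18.14

risk, smokers = 166/673 = 0.2467
risk, non-smokers = 54/827 = 0.0653
RR = 0.2467 / 0.0653 = 3.78
risk difference = 0.2467 − 0.0653 = 0.1814 → 18.14 percentage points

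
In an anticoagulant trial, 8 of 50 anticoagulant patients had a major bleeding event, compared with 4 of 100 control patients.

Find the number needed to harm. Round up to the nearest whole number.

risk, anticoagulant patients = 8/50 = 0.160000
risk, control patients = 4/100 = 0.040000
absolute risk difference = 0.120000
1 / 0.120000 = 8.333 → round up → 9

NNH: 9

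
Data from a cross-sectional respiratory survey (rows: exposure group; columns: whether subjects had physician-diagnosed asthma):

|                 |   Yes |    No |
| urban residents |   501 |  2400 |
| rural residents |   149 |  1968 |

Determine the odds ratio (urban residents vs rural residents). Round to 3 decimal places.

odds, urban residents = 501/2400 = 0.2087
odds, rural residents = 149/1968 = 0.0757
OR = 0.2087 / 0.0757 = 2.757

2.757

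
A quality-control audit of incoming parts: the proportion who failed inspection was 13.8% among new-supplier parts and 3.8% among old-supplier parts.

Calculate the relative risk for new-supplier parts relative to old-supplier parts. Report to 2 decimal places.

RR = 0.13800 / 0.03800 = 3.63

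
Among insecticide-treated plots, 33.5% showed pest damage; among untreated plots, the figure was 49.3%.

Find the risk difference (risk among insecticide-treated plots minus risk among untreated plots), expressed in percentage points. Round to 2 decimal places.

risk difference = 0.3350 − 0.4930 = -0.1580 → -15.80 percentage points

RD: -15.80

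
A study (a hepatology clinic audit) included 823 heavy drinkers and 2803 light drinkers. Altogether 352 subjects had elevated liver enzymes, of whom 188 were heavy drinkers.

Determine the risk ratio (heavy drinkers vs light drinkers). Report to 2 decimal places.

heavy drinkers without the outcome: 823 − 188 = 635
light drinkers with the outcome: 352 − 188 = 164
light drinkers without the outcome: 2803 − 164 = 2639
risk, heavy drinkers = 188/823 = 0.2284
risk, light drinkers = 164/2803 = 0.0585
RR = 0.2284 / 0.0585 = 3.90

3.90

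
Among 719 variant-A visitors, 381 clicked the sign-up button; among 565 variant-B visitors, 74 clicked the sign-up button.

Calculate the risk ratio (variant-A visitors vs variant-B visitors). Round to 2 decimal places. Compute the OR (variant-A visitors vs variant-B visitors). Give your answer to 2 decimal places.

RR = 4.05; OR = 7.48

risk, variant-A visitors = 381/719 = 0.5299
risk, variant-B visitors = 74/565 = 0.1310
RR = 0.5299 / 0.1310 = 4.05
OR = (381 × 491) / (338 × 74) = 187071/25012 ≈ 7.48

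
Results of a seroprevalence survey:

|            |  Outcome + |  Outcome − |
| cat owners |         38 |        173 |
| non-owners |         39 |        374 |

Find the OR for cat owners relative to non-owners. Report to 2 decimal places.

OR ≈ 2.11

odds, cat owners = 38/173 = 0.2197
odds, non-owners = 39/374 = 0.1043
OR = 0.2197 / 0.1043 = 2.11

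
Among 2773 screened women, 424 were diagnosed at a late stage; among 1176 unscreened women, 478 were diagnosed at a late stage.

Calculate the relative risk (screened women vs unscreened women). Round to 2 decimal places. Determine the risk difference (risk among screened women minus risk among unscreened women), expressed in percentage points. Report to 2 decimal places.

RR = 0.38; RD = -25.36

risk, screened women = 424/2773 = 0.1529
risk, unscreened women = 478/1176 = 0.4065
RR = 0.1529 / 0.4065 = 0.38
risk difference = 0.1529 − 0.4065 = -0.2536 → -25.36 percentage points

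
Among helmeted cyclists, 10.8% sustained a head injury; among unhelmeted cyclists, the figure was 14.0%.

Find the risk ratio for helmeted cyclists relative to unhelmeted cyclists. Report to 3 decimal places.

RR = 0.1080 / 0.1400 = 0.771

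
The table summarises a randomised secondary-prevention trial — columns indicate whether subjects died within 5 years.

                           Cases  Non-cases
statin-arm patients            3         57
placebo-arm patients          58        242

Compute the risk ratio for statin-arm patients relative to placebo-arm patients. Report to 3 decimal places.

RR ≈ 0.259

risk, statin-arm patients = 3/60 = 0.0500
risk, placebo-arm patients = 58/300 = 0.1933
RR = 0.0500 / 0.1933 = 0.259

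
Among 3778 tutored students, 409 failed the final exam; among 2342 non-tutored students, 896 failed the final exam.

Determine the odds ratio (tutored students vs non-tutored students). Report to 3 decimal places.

odds, tutored students = 409/3369 = 0.1214
odds, non-tutored students = 896/1446 = 0.6196
OR = 0.1214 / 0.6196 = 0.196

OR = 0.196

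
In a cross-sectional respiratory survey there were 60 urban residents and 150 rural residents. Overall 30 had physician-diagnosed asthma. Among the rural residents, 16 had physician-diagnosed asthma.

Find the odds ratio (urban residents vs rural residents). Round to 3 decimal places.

2.549

urban residents with the outcome: 30 − 16 = 14
urban residents without the outcome: 60 − 14 = 46
rural residents without the outcome: 150 − 16 = 134
odds, urban residents = 14/46 = 0.3043
odds, rural residents = 16/134 = 0.1194
OR = 0.3043 / 0.1194 = 2.549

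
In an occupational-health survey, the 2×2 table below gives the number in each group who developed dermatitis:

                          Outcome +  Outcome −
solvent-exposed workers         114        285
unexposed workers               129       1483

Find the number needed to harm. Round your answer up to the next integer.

risk, solvent-exposed workers = 114/399 = 0.285714
risk, unexposed workers = 129/1612 = 0.080025
absolute risk difference = 0.205689
1 / 0.205689 = 4.862 → round up → 5

NNH = 5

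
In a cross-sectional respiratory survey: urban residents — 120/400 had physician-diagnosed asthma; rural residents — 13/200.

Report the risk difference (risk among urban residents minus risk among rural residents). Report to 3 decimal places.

risk, urban residents = 120/400 = 0.3000
risk, rural residents = 13/200 = 0.0650
risk difference = 0.3000 − 0.0650 = 0.235

RD: 0.235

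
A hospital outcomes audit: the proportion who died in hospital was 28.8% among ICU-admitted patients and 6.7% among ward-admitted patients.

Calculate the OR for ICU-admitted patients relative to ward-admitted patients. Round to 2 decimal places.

OR: 5.63

odds, ICU-admitted patients = 0.2880/0.7120 = 0.4045
odds, ward-admitted patients = 0.0670/0.9330 = 0.0718
OR = 0.4045 / 0.0718 = 5.63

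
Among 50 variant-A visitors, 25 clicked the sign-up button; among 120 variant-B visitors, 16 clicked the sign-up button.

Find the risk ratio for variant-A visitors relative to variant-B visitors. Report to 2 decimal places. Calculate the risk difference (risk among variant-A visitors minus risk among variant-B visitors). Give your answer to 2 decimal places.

risk, variant-A visitors = 25/50 = 0.5000
risk, variant-B visitors = 16/120 = 0.1333
RR = 0.5000 / 0.1333 = 3.75
risk difference = 0.5000 − 0.1333 = 0.37

RR = 3.75; RD = 0.37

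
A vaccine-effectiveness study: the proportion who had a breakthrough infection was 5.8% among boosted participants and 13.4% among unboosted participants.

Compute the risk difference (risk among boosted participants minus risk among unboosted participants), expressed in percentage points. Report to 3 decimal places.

risk difference = 0.0580 − 0.1340 = -0.0760 → -7.600 percentage points

RD = -7.600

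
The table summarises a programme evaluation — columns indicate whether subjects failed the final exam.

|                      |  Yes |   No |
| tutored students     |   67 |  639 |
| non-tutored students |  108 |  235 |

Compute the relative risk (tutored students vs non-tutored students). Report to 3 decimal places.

RR ≈ 0.301

risk, tutored students = 67/706 = 0.0949
risk, non-tutored students = 108/343 = 0.3149
RR = 0.0949 / 0.3149 = 0.301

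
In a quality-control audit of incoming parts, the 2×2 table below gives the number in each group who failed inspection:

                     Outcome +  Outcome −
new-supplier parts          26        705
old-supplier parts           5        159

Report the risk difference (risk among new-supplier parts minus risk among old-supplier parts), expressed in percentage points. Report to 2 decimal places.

RD ≈ 0.51

risk, new-supplier parts = 26/731 = 0.03557
risk, old-supplier parts = 5/164 = 0.03049
risk difference = 0.03557 − 0.03049 = 0.00508 → 0.51 percentage points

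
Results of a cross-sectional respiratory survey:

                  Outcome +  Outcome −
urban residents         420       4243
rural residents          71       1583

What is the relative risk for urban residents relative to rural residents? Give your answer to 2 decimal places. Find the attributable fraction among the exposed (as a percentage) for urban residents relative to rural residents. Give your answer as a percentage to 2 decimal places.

RR = 2.10; AR% = 52.34%

risk, urban residents = 420/4663 = 0.09007
risk, rural residents = 71/1654 = 0.04293
RR = 0.09007 / 0.04293 = 2.10
AR% = (0.09007 − 0.04293) / 0.09007 = 0.5234 → 52.34%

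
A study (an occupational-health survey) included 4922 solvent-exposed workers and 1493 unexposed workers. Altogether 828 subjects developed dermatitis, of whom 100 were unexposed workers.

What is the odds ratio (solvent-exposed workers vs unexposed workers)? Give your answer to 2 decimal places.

OR ≈ 2.42

solvent-exposed workers with the outcome: 828 − 100 = 728
solvent-exposed workers without the outcome: 4922 − 728 = 4194
unexposed workers without the outcome: 1493 − 100 = 1393
OR = (728 × 1393) / (4194 × 100) = 1014104/419400 ≈ 2.42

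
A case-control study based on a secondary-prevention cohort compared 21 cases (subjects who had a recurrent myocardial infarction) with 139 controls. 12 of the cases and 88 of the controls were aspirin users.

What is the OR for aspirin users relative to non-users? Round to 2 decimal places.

OR: 0.77

odds, aspirin users = 12/88 = 0.1364
odds, non-users = 9/51 = 0.1765
OR = 0.1364 / 0.1765 = 0.77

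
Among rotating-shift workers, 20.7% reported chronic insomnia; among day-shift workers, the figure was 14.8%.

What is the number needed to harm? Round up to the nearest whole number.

absolute risk difference = 0.059000
1 / 0.059000 = 16.949 → round up → 17

17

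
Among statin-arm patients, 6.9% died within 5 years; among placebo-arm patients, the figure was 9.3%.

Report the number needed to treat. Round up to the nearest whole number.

absolute risk difference = 0.024000
1 / 0.024000 = 41.667 → round up → 42

NNT: 42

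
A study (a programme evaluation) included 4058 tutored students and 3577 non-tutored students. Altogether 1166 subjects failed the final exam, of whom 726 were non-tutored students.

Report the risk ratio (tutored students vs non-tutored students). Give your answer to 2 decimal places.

0.53

tutored students with the outcome: 1166 − 726 = 440
tutored students without the outcome: 4058 − 440 = 3618
non-tutored students without the outcome: 3577 − 726 = 2851
risk, tutored students = 440/4058 = 0.1084
risk, non-tutored students = 726/3577 = 0.2030
RR = 0.1084 / 0.2030 = 0.53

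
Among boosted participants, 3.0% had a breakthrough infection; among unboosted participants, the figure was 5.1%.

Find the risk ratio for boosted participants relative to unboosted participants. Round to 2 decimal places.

RR = 0.03000 / 0.05100 = 0.59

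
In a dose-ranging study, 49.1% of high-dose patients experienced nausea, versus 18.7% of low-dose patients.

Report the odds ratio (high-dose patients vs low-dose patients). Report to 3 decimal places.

odds, high-dose patients = 0.4910/0.5090 = 0.9646
odds, low-dose patients = 0.1870/0.8130 = 0.2300
OR = 0.9646 / 0.2300 = 4.194

OR = 4.194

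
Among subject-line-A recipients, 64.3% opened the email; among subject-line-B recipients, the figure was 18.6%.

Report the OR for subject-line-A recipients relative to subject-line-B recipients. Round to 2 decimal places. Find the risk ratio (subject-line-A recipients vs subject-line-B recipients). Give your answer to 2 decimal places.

odds, subject-line-A recipients = 0.6430/0.3570 = 1.8011
odds, subject-line-B recipients = 0.1860/0.8140 = 0.2285
OR = 1.8011 / 0.2285 = 7.88
RR = 0.6430 / 0.1860 = 3.46

OR = 7.88; RR = 3.46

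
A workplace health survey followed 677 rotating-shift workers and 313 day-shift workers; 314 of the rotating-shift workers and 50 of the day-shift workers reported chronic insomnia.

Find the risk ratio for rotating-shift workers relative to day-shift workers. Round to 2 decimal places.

risk, rotating-shift workers = 314/677 = 0.4638
risk, day-shift workers = 50/313 = 0.1597
RR = 0.4638 / 0.1597 = 2.90

RR ≈ 2.90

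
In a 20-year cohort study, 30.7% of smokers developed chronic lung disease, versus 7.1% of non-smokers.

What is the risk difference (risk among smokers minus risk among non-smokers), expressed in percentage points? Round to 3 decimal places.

RD: 23.600

risk difference = 0.3070 − 0.0710 = 0.2360 → 23.600 percentage points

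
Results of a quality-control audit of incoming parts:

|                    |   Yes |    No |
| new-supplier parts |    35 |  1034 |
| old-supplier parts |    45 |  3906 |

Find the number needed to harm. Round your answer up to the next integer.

risk, new-supplier parts = 35/1069 = 0.032741
risk, old-supplier parts = 45/3951 = 0.011390
absolute risk difference = 0.021351
1 / 0.021351 = 46.836 → round up → 47

47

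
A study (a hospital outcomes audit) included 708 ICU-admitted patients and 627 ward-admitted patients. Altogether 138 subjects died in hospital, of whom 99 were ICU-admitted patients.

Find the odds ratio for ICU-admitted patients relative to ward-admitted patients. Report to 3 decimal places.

ICU-admitted patients without the outcome: 708 − 99 = 609
ward-admitted patients with the outcome: 138 − 99 = 39
ward-admitted patients without the outcome: 627 − 39 = 588
OR = (99 × 588) / (609 × 39) = 58212/23751 ≈ 2.451

2.451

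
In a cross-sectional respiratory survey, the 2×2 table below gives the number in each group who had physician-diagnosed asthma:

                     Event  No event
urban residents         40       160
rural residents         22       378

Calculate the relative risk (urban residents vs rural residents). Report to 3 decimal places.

RR ≈ 3.636

risk, urban residents = 40/200 = 0.2000
risk, rural residents = 22/400 = 0.0550
RR = 0.2000 / 0.0550 = 3.636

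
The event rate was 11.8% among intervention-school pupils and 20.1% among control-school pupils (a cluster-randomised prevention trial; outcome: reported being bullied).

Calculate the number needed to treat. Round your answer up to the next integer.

absolute risk difference = 0.083000
1 / 0.083000 = 12.048 → round up → 13

NNT: 13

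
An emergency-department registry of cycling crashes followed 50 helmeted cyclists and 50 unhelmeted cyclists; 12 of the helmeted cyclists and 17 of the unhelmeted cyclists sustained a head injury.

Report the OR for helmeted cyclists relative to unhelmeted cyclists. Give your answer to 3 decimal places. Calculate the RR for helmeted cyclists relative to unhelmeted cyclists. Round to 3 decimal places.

OR = 0.613; RR = 0.706

OR = (12 × 33) / (38 × 17) = 396/646 ≈ 0.613
risk, helmeted cyclists = 12/50 = 0.2400
risk, unhelmeted cyclists = 17/50 = 0.3400
RR = 0.2400 / 0.3400 = 0.706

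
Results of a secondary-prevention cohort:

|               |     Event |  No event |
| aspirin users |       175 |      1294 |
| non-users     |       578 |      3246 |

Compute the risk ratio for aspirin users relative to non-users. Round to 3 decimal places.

risk, aspirin users = 175/1469 = 0.1191
risk, non-users = 578/3824 = 0.1512
RR = 0.1191 / 0.1512 = 0.788

0.788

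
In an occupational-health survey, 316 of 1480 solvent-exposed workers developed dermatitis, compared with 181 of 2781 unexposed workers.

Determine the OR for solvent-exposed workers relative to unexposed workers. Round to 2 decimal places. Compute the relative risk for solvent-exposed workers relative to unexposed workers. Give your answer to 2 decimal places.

odds, solvent-exposed workers = 316/1164 = 0.2715
odds, unexposed workers = 181/2600 = 0.0696
OR = 0.2715 / 0.0696 = 3.90
risk, solvent-exposed workers = 316/1480 = 0.2135
risk, unexposed workers = 181/2781 = 0.0651
RR = 0.2135 / 0.0651 = 3.28

OR = 3.90; RR = 3.28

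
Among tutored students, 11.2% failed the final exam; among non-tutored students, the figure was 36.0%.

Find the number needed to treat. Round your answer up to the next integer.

5

absolute risk difference = 0.248000
1 / 0.248000 = 4.032 → round up → 5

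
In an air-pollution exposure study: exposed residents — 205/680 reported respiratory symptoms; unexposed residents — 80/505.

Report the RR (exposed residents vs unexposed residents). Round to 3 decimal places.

risk, exposed residents = 205/680 = 0.3015
risk, unexposed residents = 80/505 = 0.1584
RR = 0.3015 / 0.1584 = 1.903

1.903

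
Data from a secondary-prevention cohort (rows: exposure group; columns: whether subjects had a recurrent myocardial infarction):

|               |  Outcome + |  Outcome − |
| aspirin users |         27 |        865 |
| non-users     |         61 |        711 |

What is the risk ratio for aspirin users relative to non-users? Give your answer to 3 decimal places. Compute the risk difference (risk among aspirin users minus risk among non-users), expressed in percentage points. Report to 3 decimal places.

risk, aspirin users = 27/892 = 0.03027
risk, non-users = 61/772 = 0.07902
RR = 0.03027 / 0.07902 = 0.383
risk difference = 0.03027 − 0.07902 = -0.04875 → -4.875 percentage points

RR = 0.383; RD = -4.875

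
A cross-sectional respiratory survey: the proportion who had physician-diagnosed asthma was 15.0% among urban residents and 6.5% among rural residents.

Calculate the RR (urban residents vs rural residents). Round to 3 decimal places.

RR = 0.1500 / 0.0650 = 2.308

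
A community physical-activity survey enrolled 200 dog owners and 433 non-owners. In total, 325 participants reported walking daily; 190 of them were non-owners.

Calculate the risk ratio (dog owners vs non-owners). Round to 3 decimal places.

dog owners with the outcome: 325 − 190 = 135
dog owners without the outcome: 200 − 135 = 65
non-owners without the outcome: 433 − 190 = 243
risk, dog owners = 135/200 = 0.6750
risk, non-owners = 190/433 = 0.4388
RR = 0.6750 / 0.4388 = 1.538

RR ≈ 1.538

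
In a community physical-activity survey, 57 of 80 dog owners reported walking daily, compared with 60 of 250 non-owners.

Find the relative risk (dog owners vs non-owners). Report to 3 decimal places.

risk, dog owners = 57/80 = 0.7125
risk, non-owners = 60/250 = 0.2400
RR = 0.7125 / 0.2400 = 2.969

RR ≈ 2.969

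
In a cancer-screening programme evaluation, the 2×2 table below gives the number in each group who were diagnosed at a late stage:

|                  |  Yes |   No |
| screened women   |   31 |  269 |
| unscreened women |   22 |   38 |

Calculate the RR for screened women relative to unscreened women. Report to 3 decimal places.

0.282

risk, screened women = 31/300 = 0.1033
risk, unscreened women = 22/60 = 0.3667
RR = 0.1033 / 0.3667 = 0.282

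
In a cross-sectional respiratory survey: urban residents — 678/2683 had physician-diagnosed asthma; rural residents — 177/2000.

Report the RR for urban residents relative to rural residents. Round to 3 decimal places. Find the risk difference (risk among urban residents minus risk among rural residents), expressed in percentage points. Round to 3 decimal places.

RR = 2.855; RD = 16.420

risk, urban residents = 678/2683 = 0.2527
risk, rural residents = 177/2000 = 0.0885
RR = 0.2527 / 0.0885 = 2.855
risk difference = 0.2527 − 0.0885 = 0.1642 → 16.420 percentage points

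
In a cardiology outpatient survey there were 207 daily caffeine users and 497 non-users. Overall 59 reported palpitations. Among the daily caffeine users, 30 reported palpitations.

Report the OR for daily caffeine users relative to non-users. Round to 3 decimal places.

daily caffeine users without the outcome: 207 − 30 = 177
non-users with the outcome: 59 − 30 = 29
non-users without the outcome: 497 − 29 = 468
OR = (30 × 468) / (177 × 29) = 14040/5133 ≈ 2.735

2.735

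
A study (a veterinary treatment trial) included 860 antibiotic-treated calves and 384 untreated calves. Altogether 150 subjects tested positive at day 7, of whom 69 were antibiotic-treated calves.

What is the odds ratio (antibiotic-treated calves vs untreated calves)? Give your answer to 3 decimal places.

antibiotic-treated calves without the outcome: 860 − 69 = 791
untreated calves with the outcome: 150 − 69 = 81
untreated calves without the outcome: 384 − 81 = 303
OR = (69 × 303) / (791 × 81) = 20907/64071 ≈ 0.326

0.326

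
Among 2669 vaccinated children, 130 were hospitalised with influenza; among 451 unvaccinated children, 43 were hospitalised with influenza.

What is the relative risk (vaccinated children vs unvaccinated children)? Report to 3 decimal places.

0.511

risk, vaccinated children = 130/2669 = 0.04871
risk, unvaccinated children = 43/451 = 0.09534
RR = 0.04871 / 0.09534 = 0.511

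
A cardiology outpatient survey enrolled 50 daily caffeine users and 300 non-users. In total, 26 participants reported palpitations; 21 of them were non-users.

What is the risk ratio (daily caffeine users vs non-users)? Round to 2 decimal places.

RR = 1.43

daily caffeine users with the outcome: 26 − 21 = 5
daily caffeine users without the outcome: 50 − 5 = 45
non-users without the outcome: 300 − 21 = 279
risk, daily caffeine users = 5/50 = 0.1000
risk, non-users = 21/300 = 0.0700
RR = 0.1000 / 0.0700 = 1.43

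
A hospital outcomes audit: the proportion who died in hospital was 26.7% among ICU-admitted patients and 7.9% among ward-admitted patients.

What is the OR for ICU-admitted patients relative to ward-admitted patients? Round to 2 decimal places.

4.25

odds, ICU-admitted patients = 0.2670/0.7330 = 0.3643
odds, ward-admitted patients = 0.0790/0.9210 = 0.0858
OR = 0.3643 / 0.0858 = 4.25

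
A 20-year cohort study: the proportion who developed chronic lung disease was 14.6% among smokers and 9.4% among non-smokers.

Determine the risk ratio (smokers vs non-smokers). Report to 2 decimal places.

RR = 0.1460 / 0.0940 = 1.55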